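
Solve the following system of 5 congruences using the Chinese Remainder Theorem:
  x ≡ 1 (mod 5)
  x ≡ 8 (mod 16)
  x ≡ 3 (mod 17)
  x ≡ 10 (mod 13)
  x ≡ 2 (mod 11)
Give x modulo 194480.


Product of moduli M = 5 · 16 · 17 · 13 · 11 = 194480.
Merge one congruence at a time:
  Start: x ≡ 1 (mod 5).
  Combine with x ≡ 8 (mod 16); new modulus lcm = 80.
    Write x = 1 + 5·t and substitute into x ≡ 8 (mod 16): 5·t ≡ 8 − 1 = 7 (mod 16).
    The inverse of 5 mod 16 is 13 (since 5·13 = 65 = 4·16 + 1), so t ≡ 13·7 = 91 ≡ 11 (mod 16).
    Then x = 1 + 5·11 = 56, valid modulo lcm(5, 16) = 80: x ≡ 56 (mod 80).
  Combine with x ≡ 3 (mod 17); new modulus lcm = 1360.
    Write x = 56 + 80·t and substitute into x ≡ 3 (mod 17): 80·t ≡ 3 − 56 = -53 (mod 17).
    Reduce coefficients mod 17: 12·t ≡ 15 (mod 17).
    The inverse of 12 mod 17 is 10 (since 12·10 = 120 = 7·17 + 1), so t ≡ 10·15 = 150 ≡ 14 (mod 17).
    Then x = 56 + 80·14 = 1176, valid modulo lcm(80, 17) = 1360: x ≡ 1176 (mod 1360).
  Combine with x ≡ 10 (mod 13); new modulus lcm = 17680.
    Write x = 1176 + 1360·t and substitute into x ≡ 10 (mod 13): 1360·t ≡ 10 − 1176 = -1166 (mod 13).
    Reduce coefficients mod 13: 8·t ≡ 4 (mod 13).
    The inverse of 8 mod 13 is 5 (since 8·5 = 40 = 3·13 + 1), so t ≡ 5·4 = 20 ≡ 7 (mod 13).
    Then x = 1176 + 1360·7 = 10696, valid modulo lcm(1360, 13) = 17680: x ≡ 10696 (mod 17680).
  Combine with x ≡ 2 (mod 11); new modulus lcm = 194480.
    Write x = 10696 + 17680·t and substitute into x ≡ 2 (mod 11): 17680·t ≡ 2 − 10696 = -10694 (mod 11).
    Reduce coefficients mod 11: 3·t ≡ 9 (mod 11).
    The inverse of 3 mod 11 is 4 (since 3·4 = 12 = 1·11 + 1), so t ≡ 4·9 = 36 ≡ 3 (mod 11).
    Then x = 10696 + 17680·3 = 63736, valid modulo lcm(17680, 11) = 194480: x ≡ 63736 (mod 194480).
Verify against each original: 63736 mod 5 = 1, 63736 mod 16 = 8, 63736 mod 17 = 3, 63736 mod 13 = 10, 63736 mod 11 = 2.

x ≡ 63736 (mod 194480).


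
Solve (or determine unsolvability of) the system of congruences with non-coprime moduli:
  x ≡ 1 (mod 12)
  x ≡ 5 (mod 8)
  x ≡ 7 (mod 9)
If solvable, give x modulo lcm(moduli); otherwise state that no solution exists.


Moduli 12, 8, 9 are not pairwise coprime, so CRT works modulo lcm(m_i) when all pairwise compatibility conditions hold.
Pairwise compatibility: gcd(m_i, m_j) must divide a_i - a_j for every pair.
Merge one congruence at a time:
  Start: x ≡ 1 (mod 12).
  Combine with x ≡ 5 (mod 8): gcd(12, 8) = 4; 5 - 1 = 4, which IS divisible by 4, so compatible.
    Write x = 1 + 12·t and substitute into x ≡ 5 (mod 8): 12·t ≡ 5 − 1 = 4 (mod 8).
    Divide the congruence (and modulus) by g = 4: 3·t ≡ 1 (mod 2).
    Reduce coefficients mod 2: 1·t ≡ 1 (mod 2).
    So t ≡ 1 (mod 2).
    Then x = 1 + 12·1 = 13, valid modulo lcm(12, 8) = 24: x ≡ 13 (mod 24).
  Combine with x ≡ 7 (mod 9): gcd(24, 9) = 3; 7 - 13 = -6, which IS divisible by 3, so compatible.
    Write x = 13 + 24·t and substitute into x ≡ 7 (mod 9): 24·t ≡ 7 − 13 = -6 (mod 9).
    Divide the congruence (and modulus) by g = 3: 8·t ≡ -2 (mod 3).
    Reduce coefficients mod 3: 2·t ≡ 1 (mod 3).
    The inverse of 2 mod 3 is 2 (since 2·2 = 4 = 1·3 + 1), so t ≡ 2·1 = 2 ≡ 2 (mod 3).
    Then x = 13 + 24·2 = 61, valid modulo lcm(24, 9) = 72: x ≡ 61 (mod 72).
Verify: 61 mod 12 = 1, 61 mod 8 = 5, 61 mod 9 = 7.

x ≡ 61 (mod 72).


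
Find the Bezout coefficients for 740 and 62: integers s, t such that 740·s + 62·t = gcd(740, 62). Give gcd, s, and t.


Euclidean algorithm on (740, 62) — divide until remainder is 0:
  740 = 11 · 62 + 58
  62 = 1 · 58 + 4
  58 = 14 · 4 + 2
  4 = 2 · 2 + 0
gcd(740, 62) = 2.
Track Bezout coefficients alongside the remainders: start with r₀ = 740 = a·1 + b·0 (s = 1, t = 0) and r₁ = 62 = a·0 + b·1 (s = 0, t = 1); each new remainder r_{k+1} = r_{k-1} − q_k·r_k inherits s_{k+1} = s_{k-1} − q_k·s_k, t_{k+1} = t_{k-1} − q_k·t_k, so r_k = a·s_k + b·t_k at every step:
  q = 11: r = 58, s = 1 − 11·0 = 1, t = 0 − 11·1 = -11  (check: 740·1 + 62·(-11) = 58)
  q = 1: r = 4, s = 0 − 1·1 = -1, t = 1 − 1·(-11) = 12  (check: 740·(-1) + 62·12 = 4)
  q = 14: r = 2, s = 1 − 14·(-1) = 15, t = -11 − 14·12 = -179  (check: 740·15 + 62·(-179) = 2)
The row with r = 2 (the gcd) gives the Bezout coefficients s = 15, t = -179.
Result: 740 · (15) + 62 · (-179) = 2.

gcd(740, 62) = 2; s = 15, t = -179 (check: 740·15 + 62·(-179) = 2).


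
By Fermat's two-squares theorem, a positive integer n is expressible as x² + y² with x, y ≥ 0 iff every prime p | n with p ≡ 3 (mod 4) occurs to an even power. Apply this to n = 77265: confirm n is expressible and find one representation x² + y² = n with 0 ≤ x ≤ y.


Step 1: Factor n = 77265 = 3^2 · 5 · 17 · 101.
Step 2: Check the mod-4 condition on each prime factor: 3 ≡ 3 (mod 4), exponent 2 (must be even); 5 ≡ 1 (mod 4), exponent 1; 17 ≡ 1 (mod 4), exponent 1; 101 ≡ 1 (mod 4), exponent 1.
All primes ≡ 3 (mod 4) appear to even exponent (or don't appear), so by the two-squares theorem n IS expressible as a sum of two squares.
Step 3: Build a representation. Group n = k² · m with k = 3 and m = 5 · 17 · 101 = 8585 (a product of primes ≡ 1 (mod 4)); a representation of m scales to one of n via (k·x)² + (k·y)² = k²(x² + y²). Each prime p ≡ 1 (mod 4) is itself a sum of two squares; find a² by testing p − a² for a perfect square:
  5: 5 − 1² = 4 = 2² ⇒ 5 = 1² + 2².
  17: 17 − 1² = 16 = 4² ⇒ 17 = 1² + 4².
  101: 101 − 1² = 100 = 10² ⇒ 101 = 1² + 10².
  Combine using the Brahmagupta–Fibonacci identity (a² + b²)(c² + d²) = (ac − bd)² + (ad + bc)² = (ac + bd)² + (ad − bc)²:
  5 · 17 = 85: from (1² + 2²)(1² + 4²), take (1·1 − 2·4, 1·4 + 2·1) = (1 − 8, 4 + 2) = (-7, 6); dropping signs (only squares matter) gives (7, 6); check 7² + 6² = 49 + 36 = 85 ✓.
  85 · 101 = 8585: from (7² + 6²)(1² + 10²), take (7·1 − 6·10, 7·10 + 6·1) = (7 − 60, 70 + 6) = (-53, 76); dropping signs (only squares matter) gives (53, 76); check 53² + 76² = 2809 + 5776 = 8585 ✓.
  Scale by k = 3: (3·53, 3·76) = (159, 228).
Step 4: Order so x ≤ y and verify: 159² + 228² = 25281 + 51984 = 77265 = n. ✓

n = 77265 = 159² + 228² (one valid representation with x ≤ y).


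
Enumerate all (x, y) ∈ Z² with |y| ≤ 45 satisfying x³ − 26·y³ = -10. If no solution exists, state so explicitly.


The equation is x³ - 26y³ = -10. For fixed y, x³ = 26·y³ − 10, so a solution requires the RHS to be a perfect cube.
Strategy: iterate y from -45 to 45, compute RHS = 26·y³ − 10, and check whether it is a (positive or negative) perfect cube.
Check small values of y:
  y = 0: RHS = -10 is not a perfect cube.
  y = 1: RHS = 16 is not a perfect cube.
  y = -1: RHS = -36 is not a perfect cube.
  y = 2: RHS = 198 is not a perfect cube.
  y = -2: RHS = -218 is not a perfect cube.
  y = 3: RHS = 692 is not a perfect cube.
  y = -3: RHS = -712 is not a perfect cube.
Continuing the search up to |y| = 45 finds no solutions either.
No (x, y) in the scanned range satisfies the equation.

No integer solutions with |y| ≤ 45.


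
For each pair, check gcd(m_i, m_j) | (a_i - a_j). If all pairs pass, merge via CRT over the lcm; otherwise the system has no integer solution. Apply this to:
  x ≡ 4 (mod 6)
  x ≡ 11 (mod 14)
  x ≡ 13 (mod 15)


Moduli 6, 14, 15 are not pairwise coprime, so CRT works modulo lcm(m_i) when all pairwise compatibility conditions hold.
Pairwise compatibility: gcd(m_i, m_j) must divide a_i - a_j for every pair.
Merge one congruence at a time:
  Start: x ≡ 4 (mod 6).
  Combine with x ≡ 11 (mod 14): gcd(6, 14) = 2, and 11 - 4 = 7 is NOT divisible by 2.
    ⇒ system is inconsistent (no integer solution).

No solution (the system is inconsistent).


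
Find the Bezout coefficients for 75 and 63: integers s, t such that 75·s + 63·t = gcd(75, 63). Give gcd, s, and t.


Euclidean algorithm on (75, 63) — divide until remainder is 0:
  75 = 1 · 63 + 12
  63 = 5 · 12 + 3
  12 = 4 · 3 + 0
gcd(75, 63) = 3.
Track Bezout coefficients alongside the remainders: start with r₀ = 75 = a·1 + b·0 (s = 1, t = 0) and r₁ = 63 = a·0 + b·1 (s = 0, t = 1); each new remainder r_{k+1} = r_{k-1} − q_k·r_k inherits s_{k+1} = s_{k-1} − q_k·s_k, t_{k+1} = t_{k-1} − q_k·t_k, so r_k = a·s_k + b·t_k at every step:
  q = 1: r = 12, s = 1 − 1·0 = 1, t = 0 − 1·1 = -1  (check: 75·1 + 63·(-1) = 12)
  q = 5: r = 3, s = 0 − 5·1 = -5, t = 1 − 5·(-1) = 6  (check: 75·(-5) + 63·6 = 3)
The row with r = 3 (the gcd) gives the Bezout coefficients s = -5, t = 6.
Result: 75 · (-5) + 63 · (6) = 3.

gcd(75, 63) = 3; s = -5, t = 6 (check: 75·(-5) + 63·6 = 3).


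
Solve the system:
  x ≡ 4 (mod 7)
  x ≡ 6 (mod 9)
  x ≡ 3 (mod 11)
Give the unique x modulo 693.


Moduli 7, 9, 11 are pairwise coprime; by CRT there is a unique solution modulo M = 7 · 9 · 11 = 693.
Solve pairwise, accumulating the modulus:
  Start with x ≡ 4 (mod 7).
  Combine with x ≡ 6 (mod 9): since gcd(7, 9) = 1, we get a unique residue mod 63.
    Write x = 4 + 7·t and substitute into x ≡ 6 (mod 9): 7·t ≡ 6 − 4 = 2 (mod 9).
    The inverse of 7 mod 9 is 4 (since 7·4 = 28 = 3·9 + 1), so t ≡ 4·2 = 8 ≡ 8 (mod 9).
    Then x = 4 + 7·8 = 60, valid modulo lcm(7, 9) = 63: x ≡ 60 (mod 63).
  Combine with x ≡ 3 (mod 11): since gcd(63, 11) = 1, we get a unique residue mod 693.
    Write x = 60 + 63·t and substitute into x ≡ 3 (mod 11): 63·t ≡ 3 − 60 = -57 (mod 11).
    Reduce coefficients mod 11: 8·t ≡ 9 (mod 11).
    The inverse of 8 mod 11 is 7 (since 8·7 = 56 = 5·11 + 1), so t ≡ 7·9 = 63 ≡ 8 (mod 11).
    Then x = 60 + 63·8 = 564, valid modulo lcm(63, 11) = 693: x ≡ 564 (mod 693).
Verify: 564 mod 7 = 4 ✓, 564 mod 9 = 6 ✓, 564 mod 11 = 3 ✓.

x ≡ 564 (mod 693).


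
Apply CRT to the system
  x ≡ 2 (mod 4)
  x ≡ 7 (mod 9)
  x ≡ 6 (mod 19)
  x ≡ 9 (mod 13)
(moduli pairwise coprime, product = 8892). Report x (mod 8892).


Product of moduli M = 4 · 9 · 19 · 13 = 8892.
Merge one congruence at a time:
  Start: x ≡ 2 (mod 4).
  Combine with x ≡ 7 (mod 9); new modulus lcm = 36.
    Write x = 2 + 4·t and substitute into x ≡ 7 (mod 9): 4·t ≡ 7 − 2 = 5 (mod 9).
    The inverse of 4 mod 9 is 7 (since 4·7 = 28 = 3·9 + 1), so t ≡ 7·5 = 35 ≡ 8 (mod 9).
    Then x = 2 + 4·8 = 34, valid modulo lcm(4, 9) = 36: x ≡ 34 (mod 36).
  Combine with x ≡ 6 (mod 19); new modulus lcm = 684.
    Write x = 34 + 36·t and substitute into x ≡ 6 (mod 19): 36·t ≡ 6 − 34 = -28 (mod 19).
    Reduce coefficients mod 19: 17·t ≡ 10 (mod 19).
    The inverse of 17 mod 19 is 9 (since 17·9 = 153 = 8·19 + 1), so t ≡ 9·10 = 90 ≡ 14 (mod 19).
    Then x = 34 + 36·14 = 538, valid modulo lcm(36, 19) = 684: x ≡ 538 (mod 684).
  Combine with x ≡ 9 (mod 13); new modulus lcm = 8892.
    Write x = 538 + 684·t and substitute into x ≡ 9 (mod 13): 684·t ≡ 9 − 538 = -529 (mod 13).
    Reduce coefficients mod 13: 8·t ≡ 4 (mod 13).
    The inverse of 8 mod 13 is 5 (since 8·5 = 40 = 3·13 + 1), so t ≡ 5·4 = 20 ≡ 7 (mod 13).
    Then x = 538 + 684·7 = 5326, valid modulo lcm(684, 13) = 8892: x ≡ 5326 (mod 8892).
Verify against each original: 5326 mod 4 = 2, 5326 mod 9 = 7, 5326 mod 19 = 6, 5326 mod 13 = 9.

x ≡ 5326 (mod 8892).


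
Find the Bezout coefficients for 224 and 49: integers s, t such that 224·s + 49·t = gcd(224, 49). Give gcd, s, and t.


Euclidean algorithm on (224, 49) — divide until remainder is 0:
  224 = 4 · 49 + 28
  49 = 1 · 28 + 21
  28 = 1 · 21 + 7
  21 = 3 · 7 + 0
gcd(224, 49) = 7.
Track Bezout coefficients alongside the remainders: start with r₀ = 224 = a·1 + b·0 (s = 1, t = 0) and r₁ = 49 = a·0 + b·1 (s = 0, t = 1); each new remainder r_{k+1} = r_{k-1} − q_k·r_k inherits s_{k+1} = s_{k-1} − q_k·s_k, t_{k+1} = t_{k-1} − q_k·t_k, so r_k = a·s_k + b·t_k at every step:
  q = 4: r = 28, s = 1 − 4·0 = 1, t = 0 − 4·1 = -4  (check: 224·1 + 49·(-4) = 28)
  q = 1: r = 21, s = 0 − 1·1 = -1, t = 1 − 1·(-4) = 5  (check: 224·(-1) + 49·5 = 21)
  q = 1: r = 7, s = 1 − 1·(-1) = 2, t = -4 − 1·5 = -9  (check: 224·2 + 49·(-9) = 7)
The row with r = 7 (the gcd) gives the Bezout coefficients s = 2, t = -9.
Result: 224 · (2) + 49 · (-9) = 7.

gcd(224, 49) = 7; s = 2, t = -9 (check: 224·2 + 49·(-9) = 7).


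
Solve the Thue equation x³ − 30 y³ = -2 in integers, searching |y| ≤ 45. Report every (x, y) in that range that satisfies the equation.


The equation is x³ - 30y³ = -2. For fixed y, x³ = 30·y³ − 2, so a solution requires the RHS to be a perfect cube.
Strategy: iterate y from -45 to 45, compute RHS = 30·y³ − 2, and check whether it is a (positive or negative) perfect cube.
Check small values of y:
  y = 0: RHS = -2 is not a perfect cube.
  y = 1: RHS = 28 is not a perfect cube.
  y = -1: RHS = -32 is not a perfect cube.
  y = 2: RHS = 238 is not a perfect cube.
  y = -2: RHS = -242 is not a perfect cube.
  y = 3: RHS = 808 is not a perfect cube.
  y = -3: RHS = -812 is not a perfect cube.
Continuing the search up to |y| = 45 finds no solutions either.
No (x, y) in the scanned range satisfies the equation.

No integer solutions with |y| ≤ 45.


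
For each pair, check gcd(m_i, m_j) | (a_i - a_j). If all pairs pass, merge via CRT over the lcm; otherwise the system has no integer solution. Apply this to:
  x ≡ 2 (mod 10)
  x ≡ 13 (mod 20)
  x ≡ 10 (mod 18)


Moduli 10, 20, 18 are not pairwise coprime, so CRT works modulo lcm(m_i) when all pairwise compatibility conditions hold.
Pairwise compatibility: gcd(m_i, m_j) must divide a_i - a_j for every pair.
Merge one congruence at a time:
  Start: x ≡ 2 (mod 10).
  Combine with x ≡ 13 (mod 20): gcd(10, 20) = 10, and 13 - 2 = 11 is NOT divisible by 10.
    ⇒ system is inconsistent (no integer solution).

No solution (the system is inconsistent).


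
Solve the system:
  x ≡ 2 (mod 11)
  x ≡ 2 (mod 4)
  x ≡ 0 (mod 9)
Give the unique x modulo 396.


Moduli 11, 4, 9 are pairwise coprime; by CRT there is a unique solution modulo M = 11 · 4 · 9 = 396.
Solve pairwise, accumulating the modulus:
  Start with x ≡ 2 (mod 11).
  Combine with x ≡ 2 (mod 4): since gcd(11, 4) = 1, we get a unique residue mod 44.
    Write x = 2 + 11·t and substitute into x ≡ 2 (mod 4): 11·t ≡ 2 − 2 = 0 (mod 4).
    Reduce coefficients mod 4: 3·t ≡ 0 (mod 4).
    The inverse of 3 mod 4 is 3 (since 3·3 = 9 = 2·4 + 1), so t ≡ 3·0 = 0 ≡ 0 (mod 4).
    Then x = 2 + 11·0 = 2, valid modulo lcm(11, 4) = 44: x ≡ 2 (mod 44).
  Combine with x ≡ 0 (mod 9): since gcd(44, 9) = 1, we get a unique residue mod 396.
    Write x = 2 + 44·t and substitute into x ≡ 0 (mod 9): 44·t ≡ 0 − 2 = -2 (mod 9).
    Reduce coefficients mod 9: 8·t ≡ 7 (mod 9).
    The inverse of 8 mod 9 is 8 (since 8·8 = 64 = 7·9 + 1), so t ≡ 8·7 = 56 ≡ 2 (mod 9).
    Then x = 2 + 44·2 = 90, valid modulo lcm(44, 9) = 396: x ≡ 90 (mod 396).
Verify: 90 mod 11 = 2 ✓, 90 mod 4 = 2 ✓, 90 mod 9 = 0 ✓.

x ≡ 90 (mod 396).


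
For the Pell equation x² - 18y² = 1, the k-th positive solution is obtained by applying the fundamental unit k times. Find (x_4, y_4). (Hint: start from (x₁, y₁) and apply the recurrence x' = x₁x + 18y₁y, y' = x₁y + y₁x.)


Step 1: Find the fundamental solution (x₁, y₁) of x² - 18y² = 1.
  Expand √18 as a continued fraction. a₀ = ⌊√18⌋ = 4; iterate m_{k+1} = d_k·a_k − m_k, d_{k+1} = (18 − m_{k+1}²)/d_k, a_{k+1} = ⌊(a₀ + m_{k+1})/d_{k+1}⌋ (starting m₀ = 0, d₀ = 1), with convergents p_k = a_k·p_{k-1} + p_{k-2}, q_k = a_k·q_{k-1} + q_{k-2} (p₋₁ = 1, q₋₁ = 0):
  k = 0: a₀ = 4; p₀/q₀ = 4/1; p₀² − 18·q₀² = 16 − 18 = -2.
  k = 1: m = 4, d = 2, a = ⌊(4 + 4)/2⌋ = 4; p/q = (4·4 + 1)/(4·1 + 0) = 17/4; p² − 18·q² = 289 − 288 = 1.
  The first convergent with p² − 18·q² = 1 gives the fundamental solution (x₁, y₁) = (17, 4).
Step 2: Apply the recurrence (x_{n+1}, y_{n+1}) = (x₁x_n + 18y₁y_n, x₁y_n + y₁x_n) repeatedly.
  From (x_1, y_1) = (17, 4): x_2 = 17·17 + 18·4·4 = 577; y_2 = 17·4 + 4·17 = 136.
  From (x_2, y_2) = (577, 136): x_3 = 17·577 + 18·4·136 = 19601; y_3 = 17·136 + 4·577 = 4620.
  From (x_3, y_3) = (19601, 4620): x_4 = 17·19601 + 18·4·4620 = 665857; y_4 = 17·4620 + 4·19601 = 156944.
Step 3: Verify x_4² - 18·y_4² = 443365544449 - 443365544448 = 1 (should be 1). ✓

(x_1, y_1) = (17, 4); (x_4, y_4) = (665857, 156944).


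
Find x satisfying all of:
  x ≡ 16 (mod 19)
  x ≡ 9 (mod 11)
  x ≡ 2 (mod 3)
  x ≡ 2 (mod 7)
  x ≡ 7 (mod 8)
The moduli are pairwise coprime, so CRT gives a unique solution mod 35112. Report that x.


Product of moduli M = 19 · 11 · 3 · 7 · 8 = 35112.
Merge one congruence at a time:
  Start: x ≡ 16 (mod 19).
  Combine with x ≡ 9 (mod 11); new modulus lcm = 209.
    Write x = 16 + 19·t and substitute into x ≡ 9 (mod 11): 19·t ≡ 9 − 16 = -7 (mod 11).
    Reduce coefficients mod 11: 8·t ≡ 4 (mod 11).
    The inverse of 8 mod 11 is 7 (since 8·7 = 56 = 5·11 + 1), so t ≡ 7·4 = 28 ≡ 6 (mod 11).
    Then x = 16 + 19·6 = 130, valid modulo lcm(19, 11) = 209: x ≡ 130 (mod 209).
  Combine with x ≡ 2 (mod 3); new modulus lcm = 627.
    Write x = 130 + 209·t and substitute into x ≡ 2 (mod 3): 209·t ≡ 2 − 130 = -128 (mod 3).
    Reduce coefficients mod 3: 2·t ≡ 1 (mod 3).
    The inverse of 2 mod 3 is 2 (since 2·2 = 4 = 1·3 + 1), so t ≡ 2·1 = 2 ≡ 2 (mod 3).
    Then x = 130 + 209·2 = 548, valid modulo lcm(209, 3) = 627: x ≡ 548 (mod 627).
  Combine with x ≡ 2 (mod 7); new modulus lcm = 4389.
    Write x = 548 + 627·t and substitute into x ≡ 2 (mod 7): 627·t ≡ 2 − 548 = -546 (mod 7).
    Reduce coefficients mod 7: 4·t ≡ 0 (mod 7).
    The inverse of 4 mod 7 is 2 (since 4·2 = 8 = 1·7 + 1), so t ≡ 2·0 = 0 ≡ 0 (mod 7).
    Then x = 548 + 627·0 = 548, valid modulo lcm(627, 7) = 4389: x ≡ 548 (mod 4389).
  Combine with x ≡ 7 (mod 8); new modulus lcm = 35112.
    Write x = 548 + 4389·t and substitute into x ≡ 7 (mod 8): 4389·t ≡ 7 − 548 = -541 (mod 8).
    Reduce coefficients mod 8: 5·t ≡ 3 (mod 8).
    The inverse of 5 mod 8 is 5 (since 5·5 = 25 = 3·8 + 1), so t ≡ 5·3 = 15 ≡ 7 (mod 8).
    Then x = 548 + 4389·7 = 31271, valid modulo lcm(4389, 8) = 35112: x ≡ 31271 (mod 35112).
Verify against each original: 31271 mod 19 = 16, 31271 mod 11 = 9, 31271 mod 3 = 2, 31271 mod 7 = 2, 31271 mod 8 = 7.

x ≡ 31271 (mod 35112).


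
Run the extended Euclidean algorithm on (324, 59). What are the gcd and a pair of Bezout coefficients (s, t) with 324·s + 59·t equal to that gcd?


Euclidean algorithm on (324, 59) — divide until remainder is 0:
  324 = 5 · 59 + 29
  59 = 2 · 29 + 1
  29 = 29 · 1 + 0
gcd(324, 59) = 1.
Track Bezout coefficients alongside the remainders: start with r₀ = 324 = a·1 + b·0 (s = 1, t = 0) and r₁ = 59 = a·0 + b·1 (s = 0, t = 1); each new remainder r_{k+1} = r_{k-1} − q_k·r_k inherits s_{k+1} = s_{k-1} − q_k·s_k, t_{k+1} = t_{k-1} − q_k·t_k, so r_k = a·s_k + b·t_k at every step:
  q = 5: r = 29, s = 1 − 5·0 = 1, t = 0 − 5·1 = -5  (check: 324·1 + 59·(-5) = 29)
  q = 2: r = 1, s = 0 − 2·1 = -2, t = 1 − 2·(-5) = 11  (check: 324·(-2) + 59·11 = 1)
The row with r = 1 (the gcd) gives the Bezout coefficients s = -2, t = 11.
Result: 324 · (-2) + 59 · (11) = 1.

gcd(324, 59) = 1; s = -2, t = 11 (check: 324·(-2) + 59·11 = 1).


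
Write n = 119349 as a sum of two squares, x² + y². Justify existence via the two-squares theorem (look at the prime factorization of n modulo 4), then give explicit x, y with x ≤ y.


Step 1: Factor n = 119349 = 3^2 · 89 · 149.
Step 2: Check the mod-4 condition on each prime factor: 3 ≡ 3 (mod 4), exponent 2 (must be even); 89 ≡ 1 (mod 4), exponent 1; 149 ≡ 1 (mod 4), exponent 1.
All primes ≡ 3 (mod 4) appear to even exponent (or don't appear), so by the two-squares theorem n IS expressible as a sum of two squares.
Step 3: Build a representation. Group n = k² · m with k = 3 and m = 89 · 149 = 13261 (a product of primes ≡ 1 (mod 4)); a representation of m scales to one of n via (k·x)² + (k·y)² = k²(x² + y²). Each prime p ≡ 1 (mod 4) is itself a sum of two squares; find a² by testing p − a² for a perfect square:
  89: 89 − 1² = 88, 89 − 2² = 85, 89 − 3² = 80, 89 − 4² = 73, 89 − 5² = 64 = 8² ⇒ 89 = 5² + 8².
  149: 149 − 1² = 148, 149 − 2² = 145, 149 − 3² = 140, 149 − 4² = 133, 149 − 5² = 124, 149 − 6² = 113, 149 − 7² = 100 = 10² ⇒ 149 = 7² + 10².
  Combine using the Brahmagupta–Fibonacci identity (a² + b²)(c² + d²) = (ac − bd)² + (ad + bc)² = (ac + bd)² + (ad − bc)²:
  89 · 149 = 13261: from (5² + 8²)(7² + 10²), take (5·7 − 8·10, 5·10 + 8·7) = (35 − 80, 50 + 56) = (-45, 106); dropping signs (only squares matter) gives (45, 106); check 45² + 106² = 2025 + 11236 = 13261 ✓.
  Scale by k = 3: (3·45, 3·106) = (135, 318).
Step 4: Order so x ≤ y and verify: 135² + 318² = 18225 + 101124 = 119349 = n. ✓

n = 119349 = 135² + 318² (one valid representation with x ≤ y).


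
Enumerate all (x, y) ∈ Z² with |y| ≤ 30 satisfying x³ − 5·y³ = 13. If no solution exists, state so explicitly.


The equation is x³ - 5y³ = 13. For fixed y, x³ = 5·y³ + 13, so a solution requires the RHS to be a perfect cube.
Strategy: iterate y from -30 to 30, compute RHS = 5·y³ + 13, and check whether it is a (positive or negative) perfect cube.
Check small values of y:
  y = 0: RHS = 13 is not a perfect cube.
  y = 1: RHS = 18 is not a perfect cube.
  y = -1: RHS = 8 = (2)³ ⇒ x = 2 works.
  y = 2: RHS = 53 is not a perfect cube.
  y = -2: RHS = -27 = (-3)³ ⇒ x = -3 works.
  y = 3: RHS = 148 is not a perfect cube.
  y = -3: RHS = -122 is not a perfect cube.
Continuing, at y = 7: RHS = 1728 = (12)³ ⇒ x = 12 works.
Searching the remaining y in |y| ≤ 30 finds no further solutions.
Collected solutions: (2, -1), (-3, -2), (12, 7).

Solutions (with |y| ≤ 30): (2, -1), (-3, -2), (12, 7).


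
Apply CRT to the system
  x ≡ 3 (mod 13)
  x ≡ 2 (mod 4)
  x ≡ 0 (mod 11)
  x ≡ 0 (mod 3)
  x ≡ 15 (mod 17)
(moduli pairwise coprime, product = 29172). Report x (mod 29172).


Product of moduli M = 13 · 4 · 11 · 3 · 17 = 29172.
Merge one congruence at a time:
  Start: x ≡ 3 (mod 13).
  Combine with x ≡ 2 (mod 4); new modulus lcm = 52.
    Write x = 3 + 13·t and substitute into x ≡ 2 (mod 4): 13·t ≡ 2 − 3 = -1 (mod 4).
    Reduce coefficients mod 4: 1·t ≡ 3 (mod 4).
    So t ≡ 3 (mod 4).
    Then x = 3 + 13·3 = 42, valid modulo lcm(13, 4) = 52: x ≡ 42 (mod 52).
  Combine with x ≡ 0 (mod 11); new modulus lcm = 572.
    Write x = 42 + 52·t and substitute into x ≡ 0 (mod 11): 52·t ≡ 0 − 42 = -42 (mod 11).
    Reduce coefficients mod 11: 8·t ≡ 2 (mod 11).
    The inverse of 8 mod 11 is 7 (since 8·7 = 56 = 5·11 + 1), so t ≡ 7·2 = 14 ≡ 3 (mod 11).
    Then x = 42 + 52·3 = 198, valid modulo lcm(52, 11) = 572: x ≡ 198 (mod 572).
  Combine with x ≡ 0 (mod 3); new modulus lcm = 1716.
    Write x = 198 + 572·t and substitute into x ≡ 0 (mod 3): 572·t ≡ 0 − 198 = -198 (mod 3).
    Reduce coefficients mod 3: 2·t ≡ 0 (mod 3).
    The inverse of 2 mod 3 is 2 (since 2·2 = 4 = 1·3 + 1), so t ≡ 2·0 = 0 ≡ 0 (mod 3).
    Then x = 198 + 572·0 = 198, valid modulo lcm(572, 3) = 1716: x ≡ 198 (mod 1716).
  Combine with x ≡ 15 (mod 17); new modulus lcm = 29172.
    Write x = 198 + 1716·t and substitute into x ≡ 15 (mod 17): 1716·t ≡ 15 − 198 = -183 (mod 17).
    Reduce coefficients mod 17: 16·t ≡ 4 (mod 17).
    The inverse of 16 mod 17 is 16 (since 16·16 = 256 = 15·17 + 1), so t ≡ 16·4 = 64 ≡ 13 (mod 17).
    Then x = 198 + 1716·13 = 22506, valid modulo lcm(1716, 17) = 29172: x ≡ 22506 (mod 29172).
Verify against each original: 22506 mod 13 = 3, 22506 mod 4 = 2, 22506 mod 11 = 0, 22506 mod 3 = 0, 22506 mod 17 = 15.

x ≡ 22506 (mod 29172).


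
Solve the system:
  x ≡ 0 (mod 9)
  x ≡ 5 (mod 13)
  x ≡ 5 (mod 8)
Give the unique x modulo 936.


Moduli 9, 13, 8 are pairwise coprime; by CRT there is a unique solution modulo M = 9 · 13 · 8 = 936.
Solve pairwise, accumulating the modulus:
  Start with x ≡ 0 (mod 9).
  Combine with x ≡ 5 (mod 13): since gcd(9, 13) = 1, we get a unique residue mod 117.
    Write x = 0 + 9·t and substitute into x ≡ 5 (mod 13): 9·t ≡ 5 − 0 = 5 (mod 13).
    The inverse of 9 mod 13 is 3 (since 9·3 = 27 = 2·13 + 1), so t ≡ 3·5 = 15 ≡ 2 (mod 13).
    Then x = 0 + 9·2 = 18, valid modulo lcm(9, 13) = 117: x ≡ 18 (mod 117).
  Combine with x ≡ 5 (mod 8): since gcd(117, 8) = 1, we get a unique residue mod 936.
    Write x = 18 + 117·t and substitute into x ≡ 5 (mod 8): 117·t ≡ 5 − 18 = -13 (mod 8).
    Reduce coefficients mod 8: 5·t ≡ 3 (mod 8).
    The inverse of 5 mod 8 is 5 (since 5·5 = 25 = 3·8 + 1), so t ≡ 5·3 = 15 ≡ 7 (mod 8).
    Then x = 18 + 117·7 = 837, valid modulo lcm(117, 8) = 936: x ≡ 837 (mod 936).
Verify: 837 mod 9 = 0 ✓, 837 mod 13 = 5 ✓, 837 mod 8 = 5 ✓.

x ≡ 837 (mod 936).


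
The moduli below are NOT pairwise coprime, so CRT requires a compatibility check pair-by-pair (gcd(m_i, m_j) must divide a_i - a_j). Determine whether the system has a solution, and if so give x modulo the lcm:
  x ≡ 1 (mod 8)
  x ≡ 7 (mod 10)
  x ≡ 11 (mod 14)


Moduli 8, 10, 14 are not pairwise coprime, so CRT works modulo lcm(m_i) when all pairwise compatibility conditions hold.
Pairwise compatibility: gcd(m_i, m_j) must divide a_i - a_j for every pair.
Merge one congruence at a time:
  Start: x ≡ 1 (mod 8).
  Combine with x ≡ 7 (mod 10): gcd(8, 10) = 2; 7 - 1 = 6, which IS divisible by 2, so compatible.
    Write x = 1 + 8·t and substitute into x ≡ 7 (mod 10): 8·t ≡ 7 − 1 = 6 (mod 10).
    Divide the congruence (and modulus) by g = 2: 4·t ≡ 3 (mod 5).
    The inverse of 4 mod 5 is 4 (since 4·4 = 16 = 3·5 + 1), so t ≡ 4·3 = 12 ≡ 2 (mod 5).
    Then x = 1 + 8·2 = 17, valid modulo lcm(8, 10) = 40: x ≡ 17 (mod 40).
  Combine with x ≡ 11 (mod 14): gcd(40, 14) = 2; 11 - 17 = -6, which IS divisible by 2, so compatible.
    Write x = 17 + 40·t and substitute into x ≡ 11 (mod 14): 40·t ≡ 11 − 17 = -6 (mod 14).
    Divide the congruence (and modulus) by g = 2: 20·t ≡ -3 (mod 7).
    Reduce coefficients mod 7: 6·t ≡ 4 (mod 7).
    The inverse of 6 mod 7 is 6 (since 6·6 = 36 = 5·7 + 1), so t ≡ 6·4 = 24 ≡ 3 (mod 7).
    Then x = 17 + 40·3 = 137, valid modulo lcm(40, 14) = 280: x ≡ 137 (mod 280).
Verify: 137 mod 8 = 1, 137 mod 10 = 7, 137 mod 14 = 11.

x ≡ 137 (mod 280).


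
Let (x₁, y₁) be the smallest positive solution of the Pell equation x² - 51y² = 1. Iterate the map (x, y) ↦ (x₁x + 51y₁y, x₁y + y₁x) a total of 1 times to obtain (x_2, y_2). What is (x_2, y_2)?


Step 1: Find the fundamental solution (x₁, y₁) of x² - 51y² = 1.
  Expand √51 as a continued fraction. a₀ = ⌊√51⌋ = 7; iterate m_{k+1} = d_k·a_k − m_k, d_{k+1} = (51 − m_{k+1}²)/d_k, a_{k+1} = ⌊(a₀ + m_{k+1})/d_{k+1}⌋ (starting m₀ = 0, d₀ = 1), with convergents p_k = a_k·p_{k-1} + p_{k-2}, q_k = a_k·q_{k-1} + q_{k-2} (p₋₁ = 1, q₋₁ = 0):
  k = 0: a₀ = 7; p₀/q₀ = 7/1; p₀² − 51·q₀² = 49 − 51 = -2.
  k = 1: m = 7, d = 2, a = ⌊(7 + 7)/2⌋ = 7; p/q = (7·7 + 1)/(7·1 + 0) = 50/7; p² − 51·q² = 2500 − 2499 = 1.
  The first convergent with p² − 51·q² = 1 gives the fundamental solution (x₁, y₁) = (50, 7).
Step 2: Apply the recurrence (x_{n+1}, y_{n+1}) = (x₁x_n + 51y₁y_n, x₁y_n + y₁x_n) repeatedly.
  From (x_1, y_1) = (50, 7): x_2 = 50·50 + 51·7·7 = 4999; y_2 = 50·7 + 7·50 = 700.
Step 3: Verify x_2² - 51·y_2² = 24990001 - 24990000 = 1 (should be 1). ✓

(x_1, y_1) = (50, 7); (x_2, y_2) = (4999, 700).


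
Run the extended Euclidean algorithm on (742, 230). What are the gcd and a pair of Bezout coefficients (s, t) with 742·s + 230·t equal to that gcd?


Euclidean algorithm on (742, 230) — divide until remainder is 0:
  742 = 3 · 230 + 52
  230 = 4 · 52 + 22
  52 = 2 · 22 + 8
  22 = 2 · 8 + 6
  8 = 1 · 6 + 2
  6 = 3 · 2 + 0
gcd(742, 230) = 2.
Track Bezout coefficients alongside the remainders: start with r₀ = 742 = a·1 + b·0 (s = 1, t = 0) and r₁ = 230 = a·0 + b·1 (s = 0, t = 1); each new remainder r_{k+1} = r_{k-1} − q_k·r_k inherits s_{k+1} = s_{k-1} − q_k·s_k, t_{k+1} = t_{k-1} − q_k·t_k, so r_k = a·s_k + b·t_k at every step:
  q = 3: r = 52, s = 1 − 3·0 = 1, t = 0 − 3·1 = -3  (check: 742·1 + 230·(-3) = 52)
  q = 4: r = 22, s = 0 − 4·1 = -4, t = 1 − 4·(-3) = 13  (check: 742·(-4) + 230·13 = 22)
  q = 2: r = 8, s = 1 − 2·(-4) = 9, t = -3 − 2·13 = -29  (check: 742·9 + 230·(-29) = 8)
  q = 2: r = 6, s = -4 − 2·9 = -22, t = 13 − 2·(-29) = 71  (check: 742·(-22) + 230·71 = 6)
  q = 1: r = 2, s = 9 − 1·(-22) = 31, t = -29 − 1·71 = -100  (check: 742·31 + 230·(-100) = 2)
The row with r = 2 (the gcd) gives the Bezout coefficients s = 31, t = -100.
Result: 742 · (31) + 230 · (-100) = 2.

gcd(742, 230) = 2; s = 31, t = -100 (check: 742·31 + 230·(-100) = 2).


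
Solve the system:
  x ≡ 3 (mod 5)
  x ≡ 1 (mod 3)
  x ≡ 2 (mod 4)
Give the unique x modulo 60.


Moduli 5, 3, 4 are pairwise coprime; by CRT there is a unique solution modulo M = 5 · 3 · 4 = 60.
Solve pairwise, accumulating the modulus:
  Start with x ≡ 3 (mod 5).
  Combine with x ≡ 1 (mod 3): since gcd(5, 3) = 1, we get a unique residue mod 15.
    Write x = 3 + 5·t and substitute into x ≡ 1 (mod 3): 5·t ≡ 1 − 3 = -2 (mod 3).
    Reduce coefficients mod 3: 2·t ≡ 1 (mod 3).
    The inverse of 2 mod 3 is 2 (since 2·2 = 4 = 1·3 + 1), so t ≡ 2·1 = 2 ≡ 2 (mod 3).
    Then x = 3 + 5·2 = 13, valid modulo lcm(5, 3) = 15: x ≡ 13 (mod 15).
  Combine with x ≡ 2 (mod 4): since gcd(15, 4) = 1, we get a unique residue mod 60.
    Write x = 13 + 15·t and substitute into x ≡ 2 (mod 4): 15·t ≡ 2 − 13 = -11 (mod 4).
    Reduce coefficients mod 4: 3·t ≡ 1 (mod 4).
    The inverse of 3 mod 4 is 3 (since 3·3 = 9 = 2·4 + 1), so t ≡ 3·1 = 3 ≡ 3 (mod 4).
    Then x = 13 + 15·3 = 58, valid modulo lcm(15, 4) = 60: x ≡ 58 (mod 60).
Verify: 58 mod 5 = 3 ✓, 58 mod 3 = 1 ✓, 58 mod 4 = 2 ✓.

x ≡ 58 (mod 60).


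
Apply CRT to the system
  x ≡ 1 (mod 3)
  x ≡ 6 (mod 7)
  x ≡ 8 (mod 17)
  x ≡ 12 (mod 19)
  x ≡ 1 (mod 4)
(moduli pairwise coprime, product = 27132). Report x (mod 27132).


Product of moduli M = 3 · 7 · 17 · 19 · 4 = 27132.
Merge one congruence at a time:
  Start: x ≡ 1 (mod 3).
  Combine with x ≡ 6 (mod 7); new modulus lcm = 21.
    Write x = 1 + 3·t and substitute into x ≡ 6 (mod 7): 3·t ≡ 6 − 1 = 5 (mod 7).
    The inverse of 3 mod 7 is 5 (since 3·5 = 15 = 2·7 + 1), so t ≡ 5·5 = 25 ≡ 4 (mod 7).
    Then x = 1 + 3·4 = 13, valid modulo lcm(3, 7) = 21: x ≡ 13 (mod 21).
  Combine with x ≡ 8 (mod 17); new modulus lcm = 357.
    Write x = 13 + 21·t and substitute into x ≡ 8 (mod 17): 21·t ≡ 8 − 13 = -5 (mod 17).
    Reduce coefficients mod 17: 4·t ≡ 12 (mod 17).
    The inverse of 4 mod 17 is 13 (since 4·13 = 52 = 3·17 + 1), so t ≡ 13·12 = 156 ≡ 3 (mod 17).
    Then x = 13 + 21·3 = 76, valid modulo lcm(21, 17) = 357: x ≡ 76 (mod 357).
  Combine with x ≡ 12 (mod 19); new modulus lcm = 6783.
    Write x = 76 + 357·t and substitute into x ≡ 12 (mod 19): 357·t ≡ 12 − 76 = -64 (mod 19).
    Reduce coefficients mod 19: 15·t ≡ 12 (mod 19).
    The inverse of 15 mod 19 is 14 (since 15·14 = 210 = 11·19 + 1), so t ≡ 14·12 = 168 ≡ 16 (mod 19).
    Then x = 76 + 357·16 = 5788, valid modulo lcm(357, 19) = 6783: x ≡ 5788 (mod 6783).
  Combine with x ≡ 1 (mod 4); new modulus lcm = 27132.
    Write x = 5788 + 6783·t and substitute into x ≡ 1 (mod 4): 6783·t ≡ 1 − 5788 = -5787 (mod 4).
    Reduce coefficients mod 4: 3·t ≡ 1 (mod 4).
    The inverse of 3 mod 4 is 3 (since 3·3 = 9 = 2·4 + 1), so t ≡ 3·1 = 3 ≡ 3 (mod 4).
    Then x = 5788 + 6783·3 = 26137, valid modulo lcm(6783, 4) = 27132: x ≡ 26137 (mod 27132).
Verify against each original: 26137 mod 3 = 1, 26137 mod 7 = 6, 26137 mod 17 = 8, 26137 mod 19 = 12, 26137 mod 4 = 1.

x ≡ 26137 (mod 27132).


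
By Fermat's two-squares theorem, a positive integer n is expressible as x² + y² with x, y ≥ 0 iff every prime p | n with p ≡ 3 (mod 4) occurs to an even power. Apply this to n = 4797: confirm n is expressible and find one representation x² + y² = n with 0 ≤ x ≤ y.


Step 1: Factor n = 4797 = 3^2 · 13 · 41.
Step 2: Check the mod-4 condition on each prime factor: 3 ≡ 3 (mod 4), exponent 2 (must be even); 13 ≡ 1 (mod 4), exponent 1; 41 ≡ 1 (mod 4), exponent 1.
All primes ≡ 3 (mod 4) appear to even exponent (or don't appear), so by the two-squares theorem n IS expressible as a sum of two squares.
Step 3: Build a representation. Group n = k² · m with k = 3 and m = 13 · 41 = 533 (a product of primes ≡ 1 (mod 4)); a representation of m scales to one of n via (k·x)² + (k·y)² = k²(x² + y²). Each prime p ≡ 1 (mod 4) is itself a sum of two squares; find a² by testing p − a² for a perfect square:
  13: 13 − 1² = 12, 13 − 2² = 9 = 3² ⇒ 13 = 2² + 3².
  41: 41 − 1² = 40, 41 − 2² = 37, 41 − 3² = 32, 41 − 4² = 25 = 5² ⇒ 41 = 4² + 5².
  Combine using the Brahmagupta–Fibonacci identity (a² + b²)(c² + d²) = (ac − bd)² + (ad + bc)² = (ac + bd)² + (ad − bc)²:
  13 · 41 = 533: from (2² + 3²)(4² + 5²), take (2·4 − 3·5, 2·5 + 3·4) = (8 − 15, 10 + 12) = (-7, 22); dropping signs (only squares matter) gives (7, 22); check 7² + 22² = 49 + 484 = 533 ✓.
  Scale by k = 3: (3·7, 3·22) = (21, 66).
Step 4: Order so x ≤ y and verify: 21² + 66² = 441 + 4356 = 4797 = n. ✓

n = 4797 = 21² + 66² (one valid representation with x ≤ y).


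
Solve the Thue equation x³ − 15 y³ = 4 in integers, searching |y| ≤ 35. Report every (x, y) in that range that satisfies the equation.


The equation is x³ - 15y³ = 4. For fixed y, x³ = 15·y³ + 4, so a solution requires the RHS to be a perfect cube.
Strategy: iterate y from -35 to 35, compute RHS = 15·y³ + 4, and check whether it is a (positive or negative) perfect cube.
Check small values of y:
  y = 0: RHS = 4 is not a perfect cube.
  y = 1: RHS = 19 is not a perfect cube.
  y = -1: RHS = -11 is not a perfect cube.
  y = 2: RHS = 124 is not a perfect cube.
  y = -2: RHS = -116 is not a perfect cube.
  y = 3: RHS = 409 is not a perfect cube.
  y = -3: RHS = -401 is not a perfect cube.
Continuing the search up to |y| = 35 finds no solutions either.
No (x, y) in the scanned range satisfies the equation.

No integer solutions with |y| ≤ 35.


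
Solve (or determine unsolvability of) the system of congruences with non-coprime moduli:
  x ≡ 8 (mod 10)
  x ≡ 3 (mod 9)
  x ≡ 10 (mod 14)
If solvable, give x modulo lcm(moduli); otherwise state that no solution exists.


Moduli 10, 9, 14 are not pairwise coprime, so CRT works modulo lcm(m_i) when all pairwise compatibility conditions hold.
Pairwise compatibility: gcd(m_i, m_j) must divide a_i - a_j for every pair.
Merge one congruence at a time:
  Start: x ≡ 8 (mod 10).
  Combine with x ≡ 3 (mod 9): gcd(10, 9) = 1; 3 - 8 = -5, which IS divisible by 1, so compatible.
    Write x = 8 + 10·t and substitute into x ≡ 3 (mod 9): 10·t ≡ 3 − 8 = -5 (mod 9).
    Reduce coefficients mod 9: 1·t ≡ 4 (mod 9).
    So t ≡ 4 (mod 9).
    Then x = 8 + 10·4 = 48, valid modulo lcm(10, 9) = 90: x ≡ 48 (mod 90).
  Combine with x ≡ 10 (mod 14): gcd(90, 14) = 2; 10 - 48 = -38, which IS divisible by 2, so compatible.
    Write x = 48 + 90·t and substitute into x ≡ 10 (mod 14): 90·t ≡ 10 − 48 = -38 (mod 14).
    Divide the congruence (and modulus) by g = 2: 45·t ≡ -19 (mod 7).
    Reduce coefficients mod 7: 3·t ≡ 2 (mod 7).
    The inverse of 3 mod 7 is 5 (since 3·5 = 15 = 2·7 + 1), so t ≡ 5·2 = 10 ≡ 3 (mod 7).
    Then x = 48 + 90·3 = 318, valid modulo lcm(90, 14) = 630: x ≡ 318 (mod 630).
Verify: 318 mod 10 = 8, 318 mod 9 = 3, 318 mod 14 = 10.

x ≡ 318 (mod 630).


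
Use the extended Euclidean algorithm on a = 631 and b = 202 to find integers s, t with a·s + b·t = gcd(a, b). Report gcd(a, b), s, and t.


Euclidean algorithm on (631, 202) — divide until remainder is 0:
  631 = 3 · 202 + 25
  202 = 8 · 25 + 2
  25 = 12 · 2 + 1
  2 = 2 · 1 + 0
gcd(631, 202) = 1.
Track Bezout coefficients alongside the remainders: start with r₀ = 631 = a·1 + b·0 (s = 1, t = 0) and r₁ = 202 = a·0 + b·1 (s = 0, t = 1); each new remainder r_{k+1} = r_{k-1} − q_k·r_k inherits s_{k+1} = s_{k-1} − q_k·s_k, t_{k+1} = t_{k-1} − q_k·t_k, so r_k = a·s_k + b·t_k at every step:
  q = 3: r = 25, s = 1 − 3·0 = 1, t = 0 − 3·1 = -3  (check: 631·1 + 202·(-3) = 25)
  q = 8: r = 2, s = 0 − 8·1 = -8, t = 1 − 8·(-3) = 25  (check: 631·(-8) + 202·25 = 2)
  q = 12: r = 1, s = 1 − 12·(-8) = 97, t = -3 − 12·25 = -303  (check: 631·97 + 202·(-303) = 1)
The row with r = 1 (the gcd) gives the Bezout coefficients s = 97, t = -303.
Result: 631 · (97) + 202 · (-303) = 1.

gcd(631, 202) = 1; s = 97, t = -303 (check: 631·97 + 202·(-303) = 1).


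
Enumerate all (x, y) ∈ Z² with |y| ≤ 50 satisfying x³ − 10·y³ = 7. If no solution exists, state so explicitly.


The equation is x³ - 10y³ = 7. For fixed y, x³ = 10·y³ + 7, so a solution requires the RHS to be a perfect cube.
Strategy: iterate y from -50 to 50, compute RHS = 10·y³ + 7, and check whether it is a (positive or negative) perfect cube.
Check small values of y:
  y = 0: RHS = 7 is not a perfect cube.
  y = 1: RHS = 17 is not a perfect cube.
  y = -1: RHS = -3 is not a perfect cube.
  y = 2: RHS = 87 is not a perfect cube.
  y = -2: RHS = -73 is not a perfect cube.
  y = 3: RHS = 277 is not a perfect cube.
  y = -3: RHS = -263 is not a perfect cube.
Continuing the search up to |y| = 50 finds no solutions either.
No (x, y) in the scanned range satisfies the equation.

No integer solutions with |y| ≤ 50.


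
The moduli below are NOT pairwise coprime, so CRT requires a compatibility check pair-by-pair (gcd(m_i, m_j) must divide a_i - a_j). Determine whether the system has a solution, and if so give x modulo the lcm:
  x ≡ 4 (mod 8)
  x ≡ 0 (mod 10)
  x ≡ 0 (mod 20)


Moduli 8, 10, 20 are not pairwise coprime, so CRT works modulo lcm(m_i) when all pairwise compatibility conditions hold.
Pairwise compatibility: gcd(m_i, m_j) must divide a_i - a_j for every pair.
Merge one congruence at a time:
  Start: x ≡ 4 (mod 8).
  Combine with x ≡ 0 (mod 10): gcd(8, 10) = 2; 0 - 4 = -4, which IS divisible by 2, so compatible.
    Write x = 4 + 8·t and substitute into x ≡ 0 (mod 10): 8·t ≡ 0 − 4 = -4 (mod 10).
    Divide the congruence (and modulus) by g = 2: 4·t ≡ -2 (mod 5).
    Reduce coefficients mod 5: 4·t ≡ 3 (mod 5).
    The inverse of 4 mod 5 is 4 (since 4·4 = 16 = 3·5 + 1), so t ≡ 4·3 = 12 ≡ 2 (mod 5).
    Then x = 4 + 8·2 = 20, valid modulo lcm(8, 10) = 40: x ≡ 20 (mod 40).
  Combine with x ≡ 0 (mod 20): gcd(40, 20) = 20; 0 - 20 = -20, which IS divisible by 20, so compatible.
    Write x = 20 + 40·t and substitute into x ≡ 0 (mod 20): 40·t ≡ 0 − 20 = -20 (mod 20).
    Divide the congruence (and modulus) by g = 20: 2·t ≡ -1 (mod 1).
    Modulo 1 every t works; take t = 0.
    Then x = 20 + 40·0 = 20, valid modulo lcm(40, 20) = 40: x ≡ 20 (mod 40).
Verify: 20 mod 8 = 4, 20 mod 10 = 0, 20 mod 20 = 0.

x ≡ 20 (mod 40).


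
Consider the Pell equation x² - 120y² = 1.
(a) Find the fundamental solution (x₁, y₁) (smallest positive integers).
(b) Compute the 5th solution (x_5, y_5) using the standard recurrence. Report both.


Step 1: Find the fundamental solution (x₁, y₁) of x² - 120y² = 1.
  Expand √120 as a continued fraction. a₀ = ⌊√120⌋ = 10; iterate m_{k+1} = d_k·a_k − m_k, d_{k+1} = (120 − m_{k+1}²)/d_k, a_{k+1} = ⌊(a₀ + m_{k+1})/d_{k+1}⌋ (starting m₀ = 0, d₀ = 1), with convergents p_k = a_k·p_{k-1} + p_{k-2}, q_k = a_k·q_{k-1} + q_{k-2} (p₋₁ = 1, q₋₁ = 0):
  k = 0: a₀ = 10; p₀/q₀ = 10/1; p₀² − 120·q₀² = 100 − 120 = -20.
  k = 1: m = 10, d = 20, a = ⌊(10 + 10)/20⌋ = 1; p/q = (1·10 + 1)/(1·1 + 0) = 11/1; p² − 120·q² = 121 − 120 = 1.
  The first convergent with p² − 120·q² = 1 gives the fundamental solution (x₁, y₁) = (11, 1).
Step 2: Apply the recurrence (x_{n+1}, y_{n+1}) = (x₁x_n + 120y₁y_n, x₁y_n + y₁x_n) repeatedly.
  From (x_1, y_1) = (11, 1): x_2 = 11·11 + 120·1·1 = 241; y_2 = 11·1 + 1·11 = 22.
  From (x_2, y_2) = (241, 22): x_3 = 11·241 + 120·1·22 = 5291; y_3 = 11·22 + 1·241 = 483.
  From (x_3, y_3) = (5291, 483): x_4 = 11·5291 + 120·1·483 = 116161; y_4 = 11·483 + 1·5291 = 10604.
  From (x_4, y_4) = (116161, 10604): x_5 = 11·116161 + 120·1·10604 = 2550251; y_5 = 11·10604 + 1·116161 = 232805.
Step 3: Verify x_5² - 120·y_5² = 6503780163001 - 6503780163000 = 1 (should be 1). ✓

(x_1, y_1) = (11, 1); (x_5, y_5) = (2550251, 232805).
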